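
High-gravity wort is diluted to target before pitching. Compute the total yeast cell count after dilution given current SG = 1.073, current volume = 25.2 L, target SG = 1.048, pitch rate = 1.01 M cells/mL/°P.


V_w = V·((SG_c−1)/(SG_t−1)−1);  °P = 259 − 259/SG_t;  cells = rate·(V+V_w)·°P
V_w = 25.2·((1.073−1)/(1.048−1)−1) = 13.1250
V_final = 25.2 + 13.1250 = 38.3250
°P = 259 − 259/1.048 = 11.8626
cells = 1.01·38.3250·11.8626

459.1803 billion cells


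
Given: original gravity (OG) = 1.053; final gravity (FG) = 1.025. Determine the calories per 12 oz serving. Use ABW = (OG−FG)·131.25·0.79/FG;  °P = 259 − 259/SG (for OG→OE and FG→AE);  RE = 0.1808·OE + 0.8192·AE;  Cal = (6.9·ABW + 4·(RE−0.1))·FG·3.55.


ABW = (1.053 − 1.025)·131.25·0.79/1.025 = 2.8324
OE = 259 − 259/1.053 = 13.0361 °P
AE = 259 − 259/1.025 = 6.3171 °P
RE = 0.1808·13.0361 + 0.8192·6.3171 = 7.5319 °P
Cal = (6.9·2.8324 + 4·(7.5319−0.1))·1.025·3.55

179.2860 kcal


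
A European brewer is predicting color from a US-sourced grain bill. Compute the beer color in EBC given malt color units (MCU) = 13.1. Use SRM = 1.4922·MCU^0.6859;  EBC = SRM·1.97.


SRM = 1.4922·13.1^0.6859 = 8.7129
EBC = 8.7129·1.97

17.1644 EBC


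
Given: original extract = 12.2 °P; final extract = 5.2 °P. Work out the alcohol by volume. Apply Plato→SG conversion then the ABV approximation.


SG = 259/(259 − P);  ABV = (OG − FG)·131.25
OG = 259/(259 − 12.2) = 1.0494
FG = 259/(259 − 5.2) = 1.0205
ABV = (1.0494 − 1.0205)·131.25

3.7989 % ABV


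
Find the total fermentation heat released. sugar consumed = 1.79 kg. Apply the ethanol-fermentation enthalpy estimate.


Q = m_sugar · 590 kJ/kg
Q = 1.79 · 590

1056.1000 kJ


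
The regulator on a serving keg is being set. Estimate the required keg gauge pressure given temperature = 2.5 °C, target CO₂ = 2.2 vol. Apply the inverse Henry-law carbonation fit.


psi = vols/(0.01821 + 0.09011·e^(−0.04·T)) − 14.695
psi = 2.2/(0.01821 + 0.09011·e^(−0.04·2.5)) − 14.695

7.3613 psi


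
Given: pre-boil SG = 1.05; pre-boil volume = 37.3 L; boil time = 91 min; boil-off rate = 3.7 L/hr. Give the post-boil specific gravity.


V_post = V_pre − rate·(t/60);  SG_post = 1 + (SG_pre−1)·V_pre/V_post
V_post = 37.3 − 3.7·(91/60) = 31.6883
SG_post = 1 + (1.05 − 1)·37.3/31.6883

1.0589


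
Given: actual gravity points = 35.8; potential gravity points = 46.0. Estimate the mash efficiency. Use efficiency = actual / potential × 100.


efficiency = 35.8 / 46.0 × 100

77.8261 %


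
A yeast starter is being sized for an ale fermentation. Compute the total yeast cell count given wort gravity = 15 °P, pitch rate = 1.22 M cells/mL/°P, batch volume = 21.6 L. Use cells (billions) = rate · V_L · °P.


cells = 1.22 · 21.6 · 15

395.2800 billion cells


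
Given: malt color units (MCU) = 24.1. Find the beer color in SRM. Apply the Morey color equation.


SRM = 1.4922 · MCU^0.6859
SRM = 1.4922 · 24.1^0.6859

13.2359 SRM


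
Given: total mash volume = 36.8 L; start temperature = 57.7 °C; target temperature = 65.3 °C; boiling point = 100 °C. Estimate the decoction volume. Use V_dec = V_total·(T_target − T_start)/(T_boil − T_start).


V_dec = 36.8·(65.3 − 57.7)/(100 − 57.7)

6.6118 L


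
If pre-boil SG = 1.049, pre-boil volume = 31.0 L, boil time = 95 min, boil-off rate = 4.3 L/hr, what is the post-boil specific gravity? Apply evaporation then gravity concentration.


V_post = V_pre − rate·(t/60);  SG_post = 1 + (SG_pre−1)·V_pre/V_post
V_post = 31.0 − 4.3·(95/60) = 24.1917
SG_post = 1 + (1.049 − 1)·31.0/24.1917

1.0628


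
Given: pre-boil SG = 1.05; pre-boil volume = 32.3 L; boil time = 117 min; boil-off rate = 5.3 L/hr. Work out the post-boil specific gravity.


V_post = V_pre − rate·(t/60);  SG_post = 1 + (SG_pre−1)·V_pre/V_post
V_post = 32.3 − 5.3·(117/60) = 21.9650
SG_post = 1 + (1.05 − 1)·32.3/21.9650

1.0735


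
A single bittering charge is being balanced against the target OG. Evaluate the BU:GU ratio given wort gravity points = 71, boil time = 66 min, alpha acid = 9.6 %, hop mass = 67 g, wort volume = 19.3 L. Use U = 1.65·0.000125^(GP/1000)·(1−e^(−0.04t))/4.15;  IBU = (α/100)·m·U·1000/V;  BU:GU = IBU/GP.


U = 1.65·0.000125^(71/1000)·(1−e^(−0.04·66))/4.15 = 0.1951
IBU = (9.6/100)·67·0.1951·1000/19.3 = 65.0058
BU:GU = 65.0058/71

0.9156


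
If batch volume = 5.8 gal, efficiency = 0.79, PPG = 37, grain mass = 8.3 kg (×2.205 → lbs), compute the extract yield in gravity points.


points = lbs × PPG × eff / vol
lbs = 8.3 × 2.205 = 18.3015
points = 18.3015 × 37 × 0.79 / 5.8

92.2332 points


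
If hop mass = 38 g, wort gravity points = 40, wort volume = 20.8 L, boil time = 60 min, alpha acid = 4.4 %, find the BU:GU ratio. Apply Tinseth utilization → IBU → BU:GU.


U = 1.65·0.000125^(GP/1000)·(1−e^(−0.04t))/4.15;  IBU = (α/100)·m·U·1000/V;  BU:GU = IBU/GP
U = 1.65·0.000125^(40/1000)·(1−e^(−0.04·60))/4.15 = 0.2524
IBU = (4.4/100)·38·0.2524·1000/20.8 = 20.2854
BU:GU = 20.2854/40

0.5071


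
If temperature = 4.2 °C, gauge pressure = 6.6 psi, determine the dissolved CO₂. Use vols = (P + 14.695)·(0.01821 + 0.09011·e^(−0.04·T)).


vols = (6.6 + 14.695)·(0.01821 + 0.09011·e^(−0.04·4.2))

2.0099 volumes


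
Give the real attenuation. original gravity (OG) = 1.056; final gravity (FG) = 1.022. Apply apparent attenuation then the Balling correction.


AA = (OG−FG)/(OG−1)·100;  RA = AA·0.8192
AA = (1.056 − 1.022)/(1.056 − 1)·100 = 60.7143
RA = 60.7143·0.8192

49.7371 %


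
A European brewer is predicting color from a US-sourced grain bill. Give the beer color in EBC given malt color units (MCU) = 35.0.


SRM = 1.4922·MCU^0.6859;  EBC = SRM·1.97
SRM = 1.4922·35.0^0.6859 = 17.0963
EBC = 17.0963·1.97

33.6798 EBC


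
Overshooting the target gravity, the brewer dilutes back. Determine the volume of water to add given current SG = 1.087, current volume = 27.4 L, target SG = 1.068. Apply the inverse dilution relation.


V_water = V·((SG_curr − 1)/(SG_target − 1) − 1)
V_water = 27.4·((1.087 − 1)/(1.068 − 1) − 1)

7.6559 L


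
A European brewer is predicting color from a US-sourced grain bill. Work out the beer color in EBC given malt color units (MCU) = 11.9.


SRM = 1.4922·MCU^0.6859;  EBC = SRM·1.97
SRM = 1.4922·11.9^0.6859 = 8.1573
EBC = 8.1573·1.97

16.0698 EBC


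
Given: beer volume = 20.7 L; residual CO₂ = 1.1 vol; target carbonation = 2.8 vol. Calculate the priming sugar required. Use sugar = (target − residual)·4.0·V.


sugar = (2.8 − 1.1)·4.0·20.7

140.7600 g


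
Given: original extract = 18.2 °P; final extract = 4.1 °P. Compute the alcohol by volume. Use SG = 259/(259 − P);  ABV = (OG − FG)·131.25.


OG = 259/(259 − 18.2) = 1.0756
FG = 259/(259 − 4.1) = 1.0161
ABV = (1.0756 − 1.0161)·131.25

7.8089 % ABV


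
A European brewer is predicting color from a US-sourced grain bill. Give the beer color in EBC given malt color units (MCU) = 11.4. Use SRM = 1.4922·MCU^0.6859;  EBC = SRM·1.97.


SRM = 1.4922·11.4^0.6859 = 7.9206
EBC = 7.9206·1.97

15.6036 EBC


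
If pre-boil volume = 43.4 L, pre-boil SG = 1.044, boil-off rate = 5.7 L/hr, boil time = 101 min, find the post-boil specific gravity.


V_post = V_pre − rate·(t/60);  SG_post = 1 + (SG_pre−1)·V_pre/V_post
V_post = 43.4 − 5.7·(101/60) = 33.8050
SG_post = 1 + (1.044 − 1)·43.4/33.8050

1.0565


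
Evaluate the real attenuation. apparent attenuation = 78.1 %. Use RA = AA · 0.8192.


RA = 78.1 · 0.8192

63.9795 %


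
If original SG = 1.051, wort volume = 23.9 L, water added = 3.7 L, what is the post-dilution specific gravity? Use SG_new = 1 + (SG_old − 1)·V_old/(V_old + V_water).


pts = (1.051 − 1)·1000·23.9/(23.9 + 3.7) = 44.1630
SG_new = 1 + 44.1630/1000

1.0442


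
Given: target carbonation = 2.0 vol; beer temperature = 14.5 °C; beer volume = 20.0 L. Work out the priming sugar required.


residual = 14.695·(0.01821 + 0.09011·e^(−0.04·T));  sugar = (target − residual)·4.0·V
residual = 14.695·(0.01821 + 0.09011·e^(−0.04·14.5)) = 1.0090
sugar = (2.0 − 1.0090)·4.0·20.0

79.2804 g


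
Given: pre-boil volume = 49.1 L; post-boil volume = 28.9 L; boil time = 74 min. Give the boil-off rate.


rate = (V_pre − V_post) / (t_min/60)
rate = (49.1 − 28.9) / (74/60)

16.3784 L/hr


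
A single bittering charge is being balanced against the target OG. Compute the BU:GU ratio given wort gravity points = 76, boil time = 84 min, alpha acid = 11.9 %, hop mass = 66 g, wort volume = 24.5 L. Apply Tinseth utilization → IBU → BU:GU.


U = 1.65·0.000125^(GP/1000)·(1−e^(−0.04t))/4.15;  IBU = (α/100)·m·U·1000/V;  BU:GU = IBU/GP
U = 1.65·0.000125^(76/1000)·(1−e^(−0.04·84))/4.15 = 0.1938
IBU = (11.9/100)·66·0.1938·1000/24.5 = 62.1401
BU:GU = 62.1401/76

0.8176


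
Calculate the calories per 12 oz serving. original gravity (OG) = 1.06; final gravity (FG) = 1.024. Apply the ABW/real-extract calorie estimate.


ABW = (OG−FG)·131.25·0.79/FG;  °P = 259 − 259/SG (for OG→OE and FG→AE);  RE = 0.1808·OE + 0.8192·AE;  Cal = (6.9·ABW + 4·(RE−0.1))·FG·3.55
ABW = (1.06 − 1.024)·131.25·0.79/1.024 = 3.6453
OE = 259 − 259/1.06 = 14.6604 °P
AE = 259 − 259/1.024 = 6.0703 °P
RE = 0.1808·14.6604 + 0.8192·6.0703 = 7.6234 °P
Cal = (6.9·3.6453 + 4·(7.6234−0.1))·1.024·3.55

200.8299 kcal


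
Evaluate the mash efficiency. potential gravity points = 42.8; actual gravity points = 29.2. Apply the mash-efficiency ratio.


efficiency = actual / potential × 100
efficiency = 29.2 / 42.8 × 100

68.2243 %


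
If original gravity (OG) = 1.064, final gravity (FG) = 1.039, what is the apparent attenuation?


AA = (OG − FG)/(OG − 1) · 100
AA = (1.064 − 1.039)/(1.064 − 1) · 100

39.0625 %


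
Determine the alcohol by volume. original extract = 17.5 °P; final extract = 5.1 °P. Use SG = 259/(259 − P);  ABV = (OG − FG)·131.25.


OG = 259/(259 − 17.5) = 1.0725
FG = 259/(259 − 5.1) = 1.0201
ABV = (1.0725 − 1.0201)·131.25

6.8745 % ABV


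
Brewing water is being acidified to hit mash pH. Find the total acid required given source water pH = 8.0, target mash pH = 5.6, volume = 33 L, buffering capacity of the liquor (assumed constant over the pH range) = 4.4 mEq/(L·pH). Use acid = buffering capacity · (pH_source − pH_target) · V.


acid = 4.4 · (8.0 − 5.6) · 33

348.4800 mEq


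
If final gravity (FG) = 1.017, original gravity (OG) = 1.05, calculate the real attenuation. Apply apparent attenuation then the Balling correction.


AA = (OG−FG)/(OG−1)·100;  RA = AA·0.8192
AA = (1.05 − 1.017)/(1.05 − 1)·100 = 66.0000
RA = 66.0000·0.8192

54.0672 %


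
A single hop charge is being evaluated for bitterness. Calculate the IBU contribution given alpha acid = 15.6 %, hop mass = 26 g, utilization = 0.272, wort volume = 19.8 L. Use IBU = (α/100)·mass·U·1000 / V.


IBU = (15.6/100)·26·0.272·1000 / 19.8

55.7188 IBU


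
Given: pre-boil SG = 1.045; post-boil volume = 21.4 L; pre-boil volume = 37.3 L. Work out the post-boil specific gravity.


SG_post = 1 + (SG_pre − 1)·V_pre/V_post
pts_pre = (1.045 − 1)·1000 = 45.0000
pts_post = 45.0000·37.3/21.4 = 78.4346
SG_post = 1 + 78.4346/1000

1.0784


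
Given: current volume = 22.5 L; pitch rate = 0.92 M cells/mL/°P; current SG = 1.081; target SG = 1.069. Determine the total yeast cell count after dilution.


V_w = V·((SG_c−1)/(SG_t−1)−1);  °P = 259 − 259/SG_t;  cells = rate·(V+V_w)·°P
V_w = 22.5·((1.081−1)/(1.069−1)−1) = 3.9130
V_final = 22.5 + 3.9130 = 26.4130
°P = 259 − 259/1.069 = 16.7175
cells = 0.92·26.4130·16.7175

406.2351 billion cells


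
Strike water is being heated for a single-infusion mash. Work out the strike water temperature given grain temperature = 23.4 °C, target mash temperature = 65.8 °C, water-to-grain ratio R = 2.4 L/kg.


T_strike = (0.41/R)·(T_mash − T_grain) + T_mash
T_strike = (0.41/2.4)·(65.8 − 23.4) + 65.8

73.0433 °C


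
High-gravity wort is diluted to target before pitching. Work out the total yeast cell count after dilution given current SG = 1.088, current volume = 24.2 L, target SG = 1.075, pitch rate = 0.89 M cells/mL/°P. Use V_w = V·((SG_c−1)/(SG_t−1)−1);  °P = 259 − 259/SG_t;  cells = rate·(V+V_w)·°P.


V_w = 24.2·((1.088−1)/(1.075−1)−1) = 4.1947
V_final = 24.2 + 4.1947 = 28.3947
°P = 259 − 259/1.075 = 18.0698
cells = 0.89·28.3947·18.0698

456.6457 billion cells


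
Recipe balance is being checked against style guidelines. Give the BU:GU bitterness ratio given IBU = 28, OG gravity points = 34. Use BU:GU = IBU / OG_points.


BU:GU = 28 / 34

0.8235


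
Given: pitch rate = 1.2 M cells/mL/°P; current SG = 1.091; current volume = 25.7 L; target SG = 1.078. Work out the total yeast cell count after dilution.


V_w = V·((SG_c−1)/(SG_t−1)−1);  °P = 259 − 259/SG_t;  cells = rate·(V+V_w)·°P
V_w = 25.7·((1.091−1)/(1.078−1)−1) = 4.2833
V_final = 25.7 + 4.2833 = 29.9833
°P = 259 − 259/1.078 = 18.7403
cells = 1.2·29.9833·18.7403

674.2745 billion cells


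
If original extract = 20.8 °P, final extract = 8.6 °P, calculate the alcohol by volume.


SG = 259/(259 − P);  ABV = (OG − FG)·131.25
OG = 259/(259 − 20.8) = 1.0873
FG = 259/(259 − 8.6) = 1.0343
ABV = (1.0873 − 1.0343)·131.25

6.9532 % ABV


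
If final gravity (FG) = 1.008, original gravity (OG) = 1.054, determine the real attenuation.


AA = (OG−FG)/(OG−1)·100;  RA = AA·0.8192
AA = (1.054 − 1.008)/(1.054 − 1)·100 = 85.1852
RA = 85.1852·0.8192

69.7837 %


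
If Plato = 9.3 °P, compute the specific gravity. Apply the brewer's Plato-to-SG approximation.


SG = 259/(259 − P)
SG = 259/(259 − 9.3)

1.0372


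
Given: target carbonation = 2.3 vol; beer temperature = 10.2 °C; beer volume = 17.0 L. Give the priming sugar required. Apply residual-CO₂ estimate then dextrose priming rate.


residual = 14.695·(0.01821 + 0.09011·e^(−0.04·T));  sugar = (target − residual)·4.0·V
residual = 14.695·(0.01821 + 0.09011·e^(−0.04·10.2)) = 1.1481
sugar = (2.3 − 1.1481)·4.0·17.0

78.3266 g


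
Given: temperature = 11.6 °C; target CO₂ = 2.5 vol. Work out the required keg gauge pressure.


psi = vols/(0.01821 + 0.09011·e^(−0.04·T)) − 14.695
psi = 2.5/(0.01821 + 0.09011·e^(−0.04·11.6)) − 14.695

18.6972 psi


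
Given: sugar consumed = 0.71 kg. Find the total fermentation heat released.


Q = m_sugar · 590 kJ/kg
Q = 0.71 · 590

418.9000 kJ


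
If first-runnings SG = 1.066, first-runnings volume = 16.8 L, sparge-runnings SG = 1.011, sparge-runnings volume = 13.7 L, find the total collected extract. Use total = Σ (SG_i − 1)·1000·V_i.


first = (1.066 − 1)·1000·16.8 = 1108.8000
sparge = (1.011 − 1)·1000·13.7 = 150.7000
total = 1108.8000 + 150.7000

1259.5000 gravity·L


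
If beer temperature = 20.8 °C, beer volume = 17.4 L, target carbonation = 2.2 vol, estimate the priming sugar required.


residual = 14.695·(0.01821 + 0.09011·e^(−0.04·T));  sugar = (target − residual)·4.0·V
residual = 14.695·(0.01821 + 0.09011·e^(−0.04·20.8)) = 0.8438
sugar = (2.2 − 0.8438)·4.0·17.4

94.3884 g


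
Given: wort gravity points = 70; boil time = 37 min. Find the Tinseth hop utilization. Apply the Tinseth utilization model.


U = 1.65·0.000125^(GP/1000) · (1 − e^(−0.04·t))/4.15
bigness = 1.65·0.000125^(70/1000) = 0.8796
boil_factor = (1 − e^(−0.04·37))/4.15 = 0.1861
U = 0.8796 · 0.1861

0.1637


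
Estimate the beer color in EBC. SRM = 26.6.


EBC = SRM · 1.97
EBC = 26.6 · 1.97

52.4020 EBC


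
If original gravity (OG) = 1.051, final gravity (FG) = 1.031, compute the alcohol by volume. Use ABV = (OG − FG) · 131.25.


ABV = (1.051 − 1.031) · 131.25

2.6250 % ABV


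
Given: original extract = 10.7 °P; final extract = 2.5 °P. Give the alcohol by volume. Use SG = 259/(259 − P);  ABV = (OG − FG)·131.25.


OG = 259/(259 − 10.7) = 1.0431
FG = 259/(259 − 2.5) = 1.0097
ABV = (1.0431 − 1.0097)·131.25

4.3767 % ABV


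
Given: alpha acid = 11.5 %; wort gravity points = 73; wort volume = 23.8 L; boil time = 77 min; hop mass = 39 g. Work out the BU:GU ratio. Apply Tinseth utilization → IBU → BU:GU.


U = 1.65·0.000125^(GP/1000)·(1−e^(−0.04t))/4.15;  IBU = (α/100)·m·U·1000/V;  BU:GU = IBU/GP
U = 1.65·0.000125^(73/1000)·(1−e^(−0.04·77))/4.15 = 0.1968
IBU = (11.5/100)·39·0.1968·1000/23.8 = 37.0905
BU:GU = 37.0905/73

0.5081


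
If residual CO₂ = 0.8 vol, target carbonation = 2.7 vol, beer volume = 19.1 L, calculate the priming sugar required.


sugar = (target − residual)·4.0·V
sugar = (2.7 − 0.8)·4.0·19.1

145.1600 g


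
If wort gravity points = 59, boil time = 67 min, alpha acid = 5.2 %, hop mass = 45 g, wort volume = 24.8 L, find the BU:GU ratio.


U = 1.65·0.000125^(GP/1000)·(1−e^(−0.04t))/4.15;  IBU = (α/100)·m·U·1000/V;  BU:GU = IBU/GP
U = 1.65·0.000125^(59/1000)·(1−e^(−0.04·67))/4.15 = 0.2179
IBU = (5.2/100)·45·0.2179·1000/24.8 = 20.5623
BU:GU = 20.5623/59

0.3485


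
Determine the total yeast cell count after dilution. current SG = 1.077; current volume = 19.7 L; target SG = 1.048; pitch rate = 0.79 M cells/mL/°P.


V_w = V·((SG_c−1)/(SG_t−1)−1);  °P = 259 − 259/SG_t;  cells = rate·(V+V_w)·°P
V_w = 19.7·((1.077−1)/(1.048−1)−1) = 11.9021
V_final = 19.7 + 11.9021 = 31.6021
°P = 259 − 259/1.048 = 11.8626
cells = 0.79·31.6021·11.8626

296.1574 billion cells


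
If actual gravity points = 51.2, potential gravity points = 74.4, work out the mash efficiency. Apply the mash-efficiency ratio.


efficiency = actual / potential × 100
efficiency = 51.2 / 74.4 × 100

68.8172 %


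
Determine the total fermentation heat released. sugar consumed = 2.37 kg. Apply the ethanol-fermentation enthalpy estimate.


Q = m_sugar · 590 kJ/kg
Q = 2.37 · 590

1398.3000 kJ


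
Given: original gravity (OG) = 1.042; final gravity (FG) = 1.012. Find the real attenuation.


AA = (OG−FG)/(OG−1)·100;  RA = AA·0.8192
AA = (1.042 − 1.012)/(1.042 − 1)·100 = 71.4286
RA = 71.4286·0.8192

58.5143 %


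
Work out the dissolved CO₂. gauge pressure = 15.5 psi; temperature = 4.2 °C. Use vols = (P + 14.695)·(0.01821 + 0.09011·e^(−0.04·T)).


vols = (15.5 + 14.695)·(0.01821 + 0.09011·e^(−0.04·4.2))

2.8500 volumes


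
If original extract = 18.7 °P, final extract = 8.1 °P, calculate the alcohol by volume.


SG = 259/(259 − P);  ABV = (OG − FG)·131.25
OG = 259/(259 − 18.7) = 1.0778
FG = 259/(259 − 8.1) = 1.0323
ABV = (1.0778 − 1.0323)·131.25

5.9765 % ABV


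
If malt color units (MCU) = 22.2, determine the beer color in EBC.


SRM = 1.4922·MCU^0.6859;  EBC = SRM·1.97
SRM = 1.4922·22.2^0.6859 = 12.5110
EBC = 12.5110·1.97

24.6466 EBC


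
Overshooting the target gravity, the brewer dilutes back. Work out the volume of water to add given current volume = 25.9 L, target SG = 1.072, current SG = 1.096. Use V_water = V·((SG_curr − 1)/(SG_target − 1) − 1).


V_water = 25.9·((1.096 − 1)/(1.072 − 1) − 1)

8.6333 L


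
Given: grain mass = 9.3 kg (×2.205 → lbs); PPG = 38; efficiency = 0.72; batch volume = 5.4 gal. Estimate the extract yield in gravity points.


points = lbs × PPG × eff / vol
lbs = 9.3 × 2.205 = 20.5065
points = 20.5065 × 38 × 0.72 / 5.4

103.8996 points


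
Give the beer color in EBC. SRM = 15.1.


EBC = SRM · 1.97
EBC = 15.1 · 1.97

29.7470 EBC


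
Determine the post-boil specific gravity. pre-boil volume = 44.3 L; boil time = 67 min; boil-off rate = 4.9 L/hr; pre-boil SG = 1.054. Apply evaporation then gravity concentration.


V_post = V_pre − rate·(t/60);  SG_post = 1 + (SG_pre−1)·V_pre/V_post
V_post = 44.3 − 4.9·(67/60) = 38.8283
SG_post = 1 + (1.054 − 1)·44.3/38.8283

1.0616


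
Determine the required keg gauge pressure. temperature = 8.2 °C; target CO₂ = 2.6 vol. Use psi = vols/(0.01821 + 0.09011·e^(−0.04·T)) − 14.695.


psi = 2.6/(0.01821 + 0.09011·e^(−0.04·8.2)) − 14.695

16.5844 psi


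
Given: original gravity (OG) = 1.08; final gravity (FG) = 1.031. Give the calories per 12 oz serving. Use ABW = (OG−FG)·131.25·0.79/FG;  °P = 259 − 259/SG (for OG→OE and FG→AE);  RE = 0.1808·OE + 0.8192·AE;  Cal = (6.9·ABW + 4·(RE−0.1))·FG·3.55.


ABW = (1.08 − 1.031)·131.25·0.79/1.031 = 4.9279
OE = 259 − 259/1.08 = 19.1852 °P
AE = 259 − 259/1.031 = 7.7876 °P
RE = 0.1808·19.1852 + 0.8192·7.7876 = 9.8483 °P
Cal = (6.9·4.9279 + 4·(9.8483−0.1))·1.031·3.55

267.1681 kcal


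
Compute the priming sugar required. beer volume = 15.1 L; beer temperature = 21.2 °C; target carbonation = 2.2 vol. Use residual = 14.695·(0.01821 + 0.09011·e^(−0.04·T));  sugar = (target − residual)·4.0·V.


residual = 14.695·(0.01821 + 0.09011·e^(−0.04·21.2)) = 0.8347
sugar = (2.2 − 0.8347)·4.0·15.1

82.4643 g


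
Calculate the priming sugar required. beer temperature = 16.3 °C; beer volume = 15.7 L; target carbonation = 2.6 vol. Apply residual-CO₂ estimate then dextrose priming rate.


residual = 14.695·(0.01821 + 0.09011·e^(−0.04·T));  sugar = (target − residual)·4.0·V
residual = 14.695·(0.01821 + 0.09011·e^(−0.04·16.3)) = 0.9575
sugar = (2.6 − 0.9575)·4.0·15.7

103.1496 g


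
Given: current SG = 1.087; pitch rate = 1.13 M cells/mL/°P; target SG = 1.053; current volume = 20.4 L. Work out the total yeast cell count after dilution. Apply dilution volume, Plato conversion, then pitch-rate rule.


V_w = V·((SG_c−1)/(SG_t−1)−1);  °P = 259 − 259/SG_t;  cells = rate·(V+V_w)·°P
V_w = 20.4·((1.087−1)/(1.053−1)−1) = 13.0868
V_final = 20.4 + 13.0868 = 33.4868
°P = 259 − 259/1.053 = 13.0361
cells = 1.13·33.4868·13.0361

493.2865 billion cells


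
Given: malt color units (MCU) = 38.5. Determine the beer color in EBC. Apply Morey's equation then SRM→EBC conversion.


SRM = 1.4922·MCU^0.6859;  EBC = SRM·1.97
SRM = 1.4922·38.5^0.6859 = 18.2513
EBC = 18.2513·1.97

35.9551 EBC


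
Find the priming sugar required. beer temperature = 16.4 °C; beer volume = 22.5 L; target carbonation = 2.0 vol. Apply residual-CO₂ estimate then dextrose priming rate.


residual = 14.695·(0.01821 + 0.09011·e^(−0.04·T));  sugar = (target − residual)·4.0·V
residual = 14.695·(0.01821 + 0.09011·e^(−0.04·16.4)) = 0.9547
sugar = (2.0 − 0.9547)·4.0·22.5

94.0737 g


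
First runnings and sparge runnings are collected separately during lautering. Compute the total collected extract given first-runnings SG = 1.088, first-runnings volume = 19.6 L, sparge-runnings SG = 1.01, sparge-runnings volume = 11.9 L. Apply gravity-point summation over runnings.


total = Σ (SG_i − 1)·1000·V_i
first = (1.088 − 1)·1000·19.6 = 1724.8000
sparge = (1.01 − 1)·1000·11.9 = 119.0000
total = 1724.8000 + 119.0000

1843.8000 gravity·L


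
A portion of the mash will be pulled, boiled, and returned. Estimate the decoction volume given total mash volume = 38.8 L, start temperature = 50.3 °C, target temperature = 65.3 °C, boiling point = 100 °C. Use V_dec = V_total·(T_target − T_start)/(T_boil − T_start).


V_dec = 38.8·(65.3 − 50.3)/(100 − 50.3)

11.7103 L


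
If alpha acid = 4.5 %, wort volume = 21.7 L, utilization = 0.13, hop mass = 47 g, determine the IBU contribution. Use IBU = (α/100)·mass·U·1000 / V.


IBU = (4.5/100)·47·0.13·1000 / 21.7

12.6705 IBU


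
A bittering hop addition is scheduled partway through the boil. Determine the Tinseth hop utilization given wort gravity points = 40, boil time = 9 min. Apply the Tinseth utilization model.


U = 1.65·0.000125^(GP/1000) · (1 − e^(−0.04·t))/4.15
bigness = 1.65·0.000125^(40/1000) = 1.1518
boil_factor = (1 − e^(−0.04·9))/4.15 = 0.0728
U = 1.1518 · 0.0728

0.0839


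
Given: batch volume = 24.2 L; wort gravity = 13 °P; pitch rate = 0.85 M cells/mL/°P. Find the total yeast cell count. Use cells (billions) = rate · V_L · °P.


cells = 0.85 · 24.2 · 13

267.4100 billion cells


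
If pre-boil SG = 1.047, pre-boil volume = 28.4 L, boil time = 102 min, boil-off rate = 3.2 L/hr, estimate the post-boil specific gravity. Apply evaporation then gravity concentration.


V_post = V_pre − rate·(t/60);  SG_post = 1 + (SG_pre−1)·V_pre/V_post
V_post = 28.4 − 3.2·(102/60) = 22.9600
SG_post = 1 + (1.047 − 1)·28.4/22.9600

1.0581


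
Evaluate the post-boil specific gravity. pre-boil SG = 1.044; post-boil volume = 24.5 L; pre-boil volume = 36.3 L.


SG_post = 1 + (SG_pre − 1)·V_pre/V_post
pts_pre = (1.044 − 1)·1000 = 44.0000
pts_post = 44.0000·36.3/24.5 = 65.1918
SG_post = 1 + 65.1918/1000

1.0652


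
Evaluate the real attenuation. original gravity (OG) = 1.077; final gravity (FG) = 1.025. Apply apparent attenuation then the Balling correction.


AA = (OG−FG)/(OG−1)·100;  RA = AA·0.8192
AA = (1.077 − 1.025)/(1.077 − 1)·100 = 67.5325
RA = 67.5325·0.8192

55.3226 %


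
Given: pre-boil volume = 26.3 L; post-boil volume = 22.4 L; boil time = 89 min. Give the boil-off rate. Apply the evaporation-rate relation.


rate = (V_pre − V_post) / (t_min/60)
rate = (26.3 − 22.4) / (89/60)

2.6292 L/hr


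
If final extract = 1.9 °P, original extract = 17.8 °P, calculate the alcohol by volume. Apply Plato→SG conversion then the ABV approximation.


SG = 259/(259 − P);  ABV = (OG − FG)·131.25
OG = 259/(259 − 17.8) = 1.0738
FG = 259/(259 − 1.9) = 1.0074
ABV = (1.0738 − 1.0074)·131.25

8.7160 % ABV


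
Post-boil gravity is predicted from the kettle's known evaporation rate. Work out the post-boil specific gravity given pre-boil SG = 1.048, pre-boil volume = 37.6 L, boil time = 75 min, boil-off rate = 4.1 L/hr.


V_post = V_pre − rate·(t/60);  SG_post = 1 + (SG_pre−1)·V_pre/V_post
V_post = 37.6 − 4.1·(75/60) = 32.4750
SG_post = 1 + (1.048 − 1)·37.6/32.4750

1.0556


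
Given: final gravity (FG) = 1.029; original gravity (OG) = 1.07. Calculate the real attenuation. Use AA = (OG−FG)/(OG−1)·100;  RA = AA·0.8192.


AA = (1.07 − 1.029)/(1.07 − 1)·100 = 58.5714
RA = 58.5714·0.8192

47.9817 %


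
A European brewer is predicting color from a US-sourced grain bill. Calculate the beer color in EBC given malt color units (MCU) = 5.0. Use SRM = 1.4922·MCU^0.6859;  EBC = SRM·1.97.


SRM = 1.4922·5.0^0.6859 = 4.5004
EBC = 4.5004·1.97

8.8658 EBC


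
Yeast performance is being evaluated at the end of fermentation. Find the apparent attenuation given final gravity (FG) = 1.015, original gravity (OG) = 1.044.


AA = (OG − FG)/(OG − 1) · 100
AA = (1.044 − 1.015)/(1.044 − 1) · 100

65.9091 %


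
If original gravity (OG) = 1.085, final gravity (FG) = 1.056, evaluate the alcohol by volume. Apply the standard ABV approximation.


ABV = (OG − FG) · 131.25
ABV = (1.085 − 1.056) · 131.25

3.8062 % ABV


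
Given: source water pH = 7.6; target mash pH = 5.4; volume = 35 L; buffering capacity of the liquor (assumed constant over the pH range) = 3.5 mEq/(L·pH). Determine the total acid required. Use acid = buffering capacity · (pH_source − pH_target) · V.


acid = 3.5 · (7.6 − 5.4) · 35

269.5000 mEq


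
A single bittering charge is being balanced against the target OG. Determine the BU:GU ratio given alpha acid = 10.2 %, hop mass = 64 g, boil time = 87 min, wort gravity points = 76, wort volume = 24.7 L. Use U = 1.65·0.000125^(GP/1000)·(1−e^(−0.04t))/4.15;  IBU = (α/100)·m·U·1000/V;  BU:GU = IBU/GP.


U = 1.65·0.000125^(76/1000)·(1−e^(−0.04·87))/4.15 = 0.1946
IBU = (10.2/100)·64·0.1946·1000/24.7 = 51.4392
BU:GU = 51.4392/76

0.6768


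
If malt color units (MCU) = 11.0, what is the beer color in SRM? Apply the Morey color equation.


SRM = 1.4922 · MCU^0.6859
SRM = 1.4922 · 11.0^0.6859

7.7289 SRM


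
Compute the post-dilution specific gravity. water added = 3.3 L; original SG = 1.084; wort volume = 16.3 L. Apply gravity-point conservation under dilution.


SG_new = 1 + (SG_old − 1)·V_old/(V_old + V_water)
pts = (1.084 − 1)·1000·16.3/(16.3 + 3.3) = 69.8571
SG_new = 1 + 69.8571/1000

1.0699


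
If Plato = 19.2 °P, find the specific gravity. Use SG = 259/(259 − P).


SG = 259/(259 − 19.2)

1.0801


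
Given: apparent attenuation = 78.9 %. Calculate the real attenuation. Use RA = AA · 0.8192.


RA = 78.9 · 0.8192

64.6349 %


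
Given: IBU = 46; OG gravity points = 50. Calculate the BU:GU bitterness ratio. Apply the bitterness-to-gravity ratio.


BU:GU = IBU / OG_points
BU:GU = 46 / 50

0.9200


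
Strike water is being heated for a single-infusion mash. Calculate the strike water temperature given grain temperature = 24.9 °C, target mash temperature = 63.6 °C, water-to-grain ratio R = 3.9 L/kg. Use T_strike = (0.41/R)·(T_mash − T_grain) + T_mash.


T_strike = (0.41/3.9)·(63.6 − 24.9) + 63.6

67.6685 °C


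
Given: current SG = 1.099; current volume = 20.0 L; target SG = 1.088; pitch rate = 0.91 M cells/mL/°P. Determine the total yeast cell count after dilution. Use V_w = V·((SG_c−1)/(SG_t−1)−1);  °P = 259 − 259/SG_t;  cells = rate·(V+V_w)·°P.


V_w = 20.0·((1.099−1)/(1.088−1)−1) = 2.5000
V_final = 20.0 + 2.5000 = 22.5000
°P = 259 − 259/1.088 = 20.9485
cells = 0.91·22.5000·20.9485

428.9211 billion cells


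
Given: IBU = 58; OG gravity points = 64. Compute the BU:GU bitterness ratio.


BU:GU = IBU / OG_points
BU:GU = 58 / 64

0.9062


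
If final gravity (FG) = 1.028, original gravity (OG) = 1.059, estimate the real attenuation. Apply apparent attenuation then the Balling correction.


AA = (OG−FG)/(OG−1)·100;  RA = AA·0.8192
AA = (1.059 − 1.028)/(1.059 − 1)·100 = 52.5424
RA = 52.5424·0.8192

43.0427 %


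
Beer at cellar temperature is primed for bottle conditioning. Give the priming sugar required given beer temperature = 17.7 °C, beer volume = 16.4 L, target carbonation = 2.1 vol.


residual = 14.695·(0.01821 + 0.09011·e^(−0.04·T));  sugar = (target − residual)·4.0·V
residual = 14.695·(0.01821 + 0.09011·e^(−0.04·17.7)) = 0.9199
sugar = (2.1 − 0.9199)·4.0·16.4

77.4134 g


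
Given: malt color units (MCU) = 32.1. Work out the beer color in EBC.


SRM = 1.4922·MCU^0.6859;  EBC = SRM·1.97
SRM = 1.4922·32.1^0.6859 = 16.1116
EBC = 16.1116·1.97

31.7399 EBC


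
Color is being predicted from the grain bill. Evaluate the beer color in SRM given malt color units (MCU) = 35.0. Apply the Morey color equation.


SRM = 1.4922 · MCU^0.6859
SRM = 1.4922 · 35.0^0.6859

17.0963 SRM


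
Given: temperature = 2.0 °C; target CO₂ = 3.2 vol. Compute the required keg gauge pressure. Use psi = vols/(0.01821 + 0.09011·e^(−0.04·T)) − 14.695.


psi = 3.2/(0.01821 + 0.09011·e^(−0.04·2.0)) − 14.695

16.8657 psi


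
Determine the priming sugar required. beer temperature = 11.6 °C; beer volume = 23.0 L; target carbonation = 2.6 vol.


residual = 14.695·(0.01821 + 0.09011·e^(−0.04·T));  sugar = (target − residual)·4.0·V
residual = 14.695·(0.01821 + 0.09011·e^(−0.04·11.6)) = 1.1002
sugar = (2.6 − 1.1002)·4.0·23.0

137.9831 g


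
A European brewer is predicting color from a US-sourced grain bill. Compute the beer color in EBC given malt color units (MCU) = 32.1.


SRM = 1.4922·MCU^0.6859;  EBC = SRM·1.97
SRM = 1.4922·32.1^0.6859 = 16.1116
EBC = 16.1116·1.97

31.7399 EBC


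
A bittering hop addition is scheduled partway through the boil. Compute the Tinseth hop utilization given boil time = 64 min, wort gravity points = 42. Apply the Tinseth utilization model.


U = 1.65·0.000125^(GP/1000) · (1 − e^(−0.04·t))/4.15
bigness = 1.65·0.000125^(42/1000) = 1.1312
boil_factor = (1 − e^(−0.04·64))/4.15 = 0.2223
U = 1.1312 · 0.2223

0.2515


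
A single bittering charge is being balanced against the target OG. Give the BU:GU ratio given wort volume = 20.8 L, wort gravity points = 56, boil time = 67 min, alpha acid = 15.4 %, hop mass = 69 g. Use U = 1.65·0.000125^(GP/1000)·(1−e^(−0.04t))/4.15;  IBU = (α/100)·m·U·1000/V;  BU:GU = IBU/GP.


U = 1.65·0.000125^(56/1000)·(1−e^(−0.04·67))/4.15 = 0.2239
IBU = (15.4/100)·69·0.2239·1000/20.8 = 114.3728
BU:GU = 114.3728/56

2.0424


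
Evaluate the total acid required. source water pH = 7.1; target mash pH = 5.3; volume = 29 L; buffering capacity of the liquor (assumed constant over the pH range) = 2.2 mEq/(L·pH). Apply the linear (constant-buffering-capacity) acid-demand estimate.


acid = buffering capacity · (pH_source − pH_target) · V
acid = 2.2 · (7.1 − 5.3) · 29

114.8400 mEq


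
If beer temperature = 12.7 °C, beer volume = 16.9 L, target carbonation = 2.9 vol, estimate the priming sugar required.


residual = 14.695·(0.01821 + 0.09011·e^(−0.04·T));  sugar = (target − residual)·4.0·V
residual = 14.695·(0.01821 + 0.09011·e^(−0.04·12.7)) = 1.0643
sugar = (2.9 − 1.0643)·4.0·16.9

124.0903 g


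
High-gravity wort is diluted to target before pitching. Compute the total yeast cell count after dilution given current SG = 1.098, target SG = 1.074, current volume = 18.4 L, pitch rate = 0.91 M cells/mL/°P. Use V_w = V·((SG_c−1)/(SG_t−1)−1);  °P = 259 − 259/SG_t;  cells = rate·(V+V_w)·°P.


V_w = 18.4·((1.098−1)/(1.074−1)−1) = 5.9676
V_final = 18.4 + 5.9676 = 24.3676
°P = 259 − 259/1.074 = 17.8454
cells = 0.91·24.3676·17.8454

395.7134 billion cells


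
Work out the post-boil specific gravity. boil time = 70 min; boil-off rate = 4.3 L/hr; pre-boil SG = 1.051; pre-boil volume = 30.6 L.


V_post = V_pre − rate·(t/60);  SG_post = 1 + (SG_pre−1)·V_pre/V_post
V_post = 30.6 − 4.3·(70/60) = 25.5833
SG_post = 1 + (1.051 − 1)·30.6/25.5833

1.0610


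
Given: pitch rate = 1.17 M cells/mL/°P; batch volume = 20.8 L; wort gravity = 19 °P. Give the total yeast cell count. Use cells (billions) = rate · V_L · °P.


cells = 1.17 · 20.8 · 19

462.3840 billion cells


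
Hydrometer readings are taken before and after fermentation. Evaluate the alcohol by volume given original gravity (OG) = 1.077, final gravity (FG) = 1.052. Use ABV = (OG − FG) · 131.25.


ABV = (1.077 − 1.052) · 131.25

3.2812 % ABV


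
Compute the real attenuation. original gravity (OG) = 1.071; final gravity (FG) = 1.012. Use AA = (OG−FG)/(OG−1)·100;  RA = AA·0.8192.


AA = (1.071 − 1.012)/(1.071 − 1)·100 = 83.0986
RA = 83.0986·0.8192

68.0744 %


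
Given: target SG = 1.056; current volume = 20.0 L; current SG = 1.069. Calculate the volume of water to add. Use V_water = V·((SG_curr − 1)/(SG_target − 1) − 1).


V_water = 20.0·((1.069 − 1)/(1.056 − 1) − 1)

4.6429 L


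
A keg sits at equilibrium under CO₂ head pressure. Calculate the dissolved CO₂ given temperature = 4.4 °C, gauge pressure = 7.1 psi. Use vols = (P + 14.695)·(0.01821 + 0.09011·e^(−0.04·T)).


vols = (7.1 + 14.695)·(0.01821 + 0.09011·e^(−0.04·4.4))

2.0439 volumes


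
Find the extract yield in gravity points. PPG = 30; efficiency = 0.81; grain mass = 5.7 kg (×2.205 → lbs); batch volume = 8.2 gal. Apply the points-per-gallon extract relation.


points = lbs × PPG × eff / vol
lbs = 5.7 × 2.205 = 12.5685
points = 12.5685 × 30 × 0.81 / 8.2

37.2457 points


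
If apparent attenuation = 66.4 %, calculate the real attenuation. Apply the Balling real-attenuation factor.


RA = AA · 0.8192
RA = 66.4 · 0.8192

54.3949 %


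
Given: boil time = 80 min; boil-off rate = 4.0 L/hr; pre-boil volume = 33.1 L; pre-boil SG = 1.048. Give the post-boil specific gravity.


V_post = V_pre − rate·(t/60);  SG_post = 1 + (SG_pre−1)·V_pre/V_post
V_post = 33.1 − 4.0·(80/60) = 27.7667
SG_post = 1 + (1.048 − 1)·33.1/27.7667

1.0572


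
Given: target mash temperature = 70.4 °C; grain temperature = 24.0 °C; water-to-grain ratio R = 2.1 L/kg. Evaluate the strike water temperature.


T_strike = (0.41/R)·(T_mash − T_grain) + T_mash
T_strike = (0.41/2.1)·(70.4 − 24.0) + 70.4

79.4590 °C


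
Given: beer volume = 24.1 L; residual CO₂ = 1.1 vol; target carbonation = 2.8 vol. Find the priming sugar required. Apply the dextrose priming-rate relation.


sugar = (target − residual)·4.0·V
sugar = (2.8 − 1.1)·4.0·24.1

163.8800 g


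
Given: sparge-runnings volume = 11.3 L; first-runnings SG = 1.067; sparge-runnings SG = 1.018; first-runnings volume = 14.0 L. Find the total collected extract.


total = Σ (SG_i − 1)·1000·V_i
first = (1.067 − 1)·1000·14.0 = 938.0000
sparge = (1.018 − 1)·1000·11.3 = 203.4000
total = 938.0000 + 203.4000

1141.4000 gravity·L


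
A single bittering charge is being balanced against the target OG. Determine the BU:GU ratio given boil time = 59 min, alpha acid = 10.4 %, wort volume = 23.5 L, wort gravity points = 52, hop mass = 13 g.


U = 1.65·0.000125^(GP/1000)·(1−e^(−0.04t))/4.15;  IBU = (α/100)·m·U·1000/V;  BU:GU = IBU/GP
U = 1.65·0.000125^(52/1000)·(1−e^(−0.04·59))/4.15 = 0.2256
IBU = (10.4/100)·13·0.2256·1000/23.5 = 12.9811
BU:GU = 12.9811/52

0.2496


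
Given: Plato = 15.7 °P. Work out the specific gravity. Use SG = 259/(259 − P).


SG = 259/(259 − 15.7)

1.0645


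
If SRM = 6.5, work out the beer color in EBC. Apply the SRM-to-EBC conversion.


EBC = SRM · 1.97
EBC = 6.5 · 1.97

12.8050 EBC


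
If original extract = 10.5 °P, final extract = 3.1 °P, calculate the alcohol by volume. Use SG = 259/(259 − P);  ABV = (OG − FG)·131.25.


OG = 259/(259 − 10.5) = 1.0423
FG = 259/(259 − 3.1) = 1.0121
ABV = (1.0423 − 1.0121)·131.25

3.9558 % ABV


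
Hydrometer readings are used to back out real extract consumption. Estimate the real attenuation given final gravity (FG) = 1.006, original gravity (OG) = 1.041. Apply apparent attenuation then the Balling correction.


AA = (OG−FG)/(OG−1)·100;  RA = AA·0.8192
AA = (1.041 − 1.006)/(1.041 − 1)·100 = 85.3659
RA = 85.3659·0.8192

69.9317 %


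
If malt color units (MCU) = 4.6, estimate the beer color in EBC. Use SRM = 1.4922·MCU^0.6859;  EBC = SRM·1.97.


SRM = 1.4922·4.6^0.6859 = 4.2502
EBC = 4.2502·1.97

8.3730 EBC


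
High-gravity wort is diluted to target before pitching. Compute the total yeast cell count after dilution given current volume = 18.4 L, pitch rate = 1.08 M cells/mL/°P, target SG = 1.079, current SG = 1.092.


V_w = V·((SG_c−1)/(SG_t−1)−1);  °P = 259 − 259/SG_t;  cells = rate·(V+V_w)·°P
V_w = 18.4·((1.092−1)/(1.079−1)−1) = 3.0278
V_final = 18.4 + 3.0278 = 21.4278
°P = 259 − 259/1.079 = 18.9629
cells = 1.08·21.4278·18.9629

438.8415 billion cells


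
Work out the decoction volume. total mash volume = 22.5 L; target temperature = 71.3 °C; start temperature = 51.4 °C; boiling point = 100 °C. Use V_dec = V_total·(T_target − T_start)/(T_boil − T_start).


V_dec = 22.5·(71.3 − 51.4)/(100 − 51.4)

9.2130 L


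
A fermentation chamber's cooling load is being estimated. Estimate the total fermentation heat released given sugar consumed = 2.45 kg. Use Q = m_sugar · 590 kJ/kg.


Q = 2.45 · 590

1445.5000 kJ


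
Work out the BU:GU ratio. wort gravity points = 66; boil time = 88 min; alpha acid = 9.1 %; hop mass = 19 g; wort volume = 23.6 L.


U = 1.65·0.000125^(GP/1000)·(1−e^(−0.04t))/4.15;  IBU = (α/100)·m·U·1000/V;  BU:GU = IBU/GP
U = 1.65·0.000125^(66/1000)·(1−e^(−0.04·88))/4.15 = 0.2132
IBU = (9.1/100)·19·0.2132·1000/23.6 = 15.6195
BU:GU = 15.6195/66

0.2367
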